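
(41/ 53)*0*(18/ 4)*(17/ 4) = 0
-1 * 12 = -12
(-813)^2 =660969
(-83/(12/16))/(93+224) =-332/951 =-0.35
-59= -59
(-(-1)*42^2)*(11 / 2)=9702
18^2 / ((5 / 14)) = 4536 / 5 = 907.20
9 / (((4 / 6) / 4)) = 54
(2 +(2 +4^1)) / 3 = 8 / 3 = 2.67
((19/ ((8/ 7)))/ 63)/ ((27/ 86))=817/ 972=0.84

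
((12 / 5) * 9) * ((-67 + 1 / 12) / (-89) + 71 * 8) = 5466843 / 445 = 12285.04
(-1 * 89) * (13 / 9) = -1157 / 9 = -128.56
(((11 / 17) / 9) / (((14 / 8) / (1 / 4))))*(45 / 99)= 5 / 1071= 0.00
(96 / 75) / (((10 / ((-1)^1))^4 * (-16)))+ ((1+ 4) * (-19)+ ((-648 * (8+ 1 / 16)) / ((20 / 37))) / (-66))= 141471853 / 2750000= 51.44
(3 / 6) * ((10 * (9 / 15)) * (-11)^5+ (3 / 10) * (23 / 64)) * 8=-618435771 / 160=-3865223.57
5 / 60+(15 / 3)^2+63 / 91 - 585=-559.22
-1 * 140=-140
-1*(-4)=4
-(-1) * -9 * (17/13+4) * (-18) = 11178/13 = 859.85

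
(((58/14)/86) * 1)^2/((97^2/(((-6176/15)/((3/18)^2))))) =-15582048/4262324045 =-0.00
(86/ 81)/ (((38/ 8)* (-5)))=-344/ 7695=-0.04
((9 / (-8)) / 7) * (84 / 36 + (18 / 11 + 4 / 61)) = -24369 / 37576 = -0.65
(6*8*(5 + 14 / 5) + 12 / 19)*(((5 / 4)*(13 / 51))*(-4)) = -477.98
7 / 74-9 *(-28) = 18655 / 74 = 252.09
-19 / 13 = -1.46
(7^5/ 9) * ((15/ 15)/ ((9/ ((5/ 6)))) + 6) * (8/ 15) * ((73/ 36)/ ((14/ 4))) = 115329634/ 32805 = 3515.61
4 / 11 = 0.36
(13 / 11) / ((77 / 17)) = 221 / 847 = 0.26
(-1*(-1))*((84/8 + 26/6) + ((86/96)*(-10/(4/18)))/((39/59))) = -28799/624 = -46.15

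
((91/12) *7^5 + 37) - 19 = 1529653/12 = 127471.08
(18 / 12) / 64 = 3 / 128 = 0.02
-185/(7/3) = -555/7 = -79.29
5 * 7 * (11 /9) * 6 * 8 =6160 /3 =2053.33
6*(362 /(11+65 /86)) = 62264 /337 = 184.76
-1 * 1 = -1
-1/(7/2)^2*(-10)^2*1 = -400/49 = -8.16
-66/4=-33/2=-16.50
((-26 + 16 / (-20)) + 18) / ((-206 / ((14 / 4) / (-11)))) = -7 / 515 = -0.01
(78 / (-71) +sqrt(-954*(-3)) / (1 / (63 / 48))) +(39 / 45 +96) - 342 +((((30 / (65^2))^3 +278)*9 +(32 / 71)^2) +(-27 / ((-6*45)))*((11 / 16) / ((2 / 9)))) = 63*sqrt(318) / 16 +1317592638912225193 / 583966660056000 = 2326.50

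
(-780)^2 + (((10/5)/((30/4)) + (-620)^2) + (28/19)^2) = 5376025204/5415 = 992802.44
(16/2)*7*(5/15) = 56/3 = 18.67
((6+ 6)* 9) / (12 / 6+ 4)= 18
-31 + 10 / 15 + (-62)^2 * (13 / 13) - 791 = 9068 / 3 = 3022.67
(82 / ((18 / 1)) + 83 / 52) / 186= 2879 / 87048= 0.03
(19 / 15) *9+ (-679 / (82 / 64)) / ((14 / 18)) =-137343 / 205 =-669.97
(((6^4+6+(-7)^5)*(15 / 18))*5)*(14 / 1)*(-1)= 2713375 / 3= 904458.33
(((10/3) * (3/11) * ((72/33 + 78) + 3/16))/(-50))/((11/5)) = -14145/21296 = -0.66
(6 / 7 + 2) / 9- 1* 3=-169 / 63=-2.68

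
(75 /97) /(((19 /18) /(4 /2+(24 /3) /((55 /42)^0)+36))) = 62100 /1843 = 33.70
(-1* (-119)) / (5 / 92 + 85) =10948 / 7825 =1.40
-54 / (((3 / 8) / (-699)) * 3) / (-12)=-2796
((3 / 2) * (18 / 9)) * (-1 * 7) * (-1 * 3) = 63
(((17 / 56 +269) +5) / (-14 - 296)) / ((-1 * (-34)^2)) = 15361 / 20068160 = 0.00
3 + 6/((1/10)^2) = 603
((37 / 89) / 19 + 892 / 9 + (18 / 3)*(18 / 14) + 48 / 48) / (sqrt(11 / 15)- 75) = -718080875 / 499308334- 5744647*sqrt(165) / 4493775006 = -1.45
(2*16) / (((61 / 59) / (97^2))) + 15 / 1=291231.26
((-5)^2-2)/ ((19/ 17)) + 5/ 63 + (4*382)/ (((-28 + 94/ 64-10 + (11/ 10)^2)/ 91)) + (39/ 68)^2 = -204138039838529/ 52133486832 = -3915.68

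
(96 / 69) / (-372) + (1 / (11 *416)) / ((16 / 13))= -42917 / 12046848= -0.00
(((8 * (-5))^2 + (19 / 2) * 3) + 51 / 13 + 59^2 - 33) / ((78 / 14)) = 924637 / 1014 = 911.87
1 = 1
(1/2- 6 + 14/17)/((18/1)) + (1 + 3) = 763/204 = 3.74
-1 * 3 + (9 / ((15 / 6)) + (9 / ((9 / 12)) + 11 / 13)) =874 / 65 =13.45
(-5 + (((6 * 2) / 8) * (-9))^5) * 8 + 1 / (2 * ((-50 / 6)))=-358726681 / 100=-3587266.81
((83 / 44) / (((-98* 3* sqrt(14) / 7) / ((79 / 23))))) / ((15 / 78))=-0.21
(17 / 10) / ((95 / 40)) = 68 / 95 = 0.72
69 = 69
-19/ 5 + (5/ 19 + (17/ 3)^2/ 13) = -11857/ 11115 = -1.07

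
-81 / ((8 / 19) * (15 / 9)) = -4617 / 40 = -115.42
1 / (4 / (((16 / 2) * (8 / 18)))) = 8 / 9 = 0.89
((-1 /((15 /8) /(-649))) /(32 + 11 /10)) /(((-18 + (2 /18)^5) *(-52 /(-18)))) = -919747224 /4573576943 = -0.20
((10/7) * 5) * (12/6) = 100/7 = 14.29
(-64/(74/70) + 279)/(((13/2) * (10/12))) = 96996/2405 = 40.33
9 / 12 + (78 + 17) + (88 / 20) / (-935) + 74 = 288567 / 1700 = 169.75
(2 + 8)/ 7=10/ 7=1.43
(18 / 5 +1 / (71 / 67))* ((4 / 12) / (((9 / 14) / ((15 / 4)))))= 11291 / 1278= 8.83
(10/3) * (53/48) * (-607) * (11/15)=-353881/216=-1638.34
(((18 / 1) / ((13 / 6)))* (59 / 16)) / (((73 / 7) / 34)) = 189567 / 1898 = 99.88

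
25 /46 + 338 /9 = 15773 /414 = 38.10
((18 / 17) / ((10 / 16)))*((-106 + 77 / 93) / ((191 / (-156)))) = 73240128 / 503285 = 145.52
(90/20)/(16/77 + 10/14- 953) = -693/146620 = -0.00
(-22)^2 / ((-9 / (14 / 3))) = -6776 / 27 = -250.96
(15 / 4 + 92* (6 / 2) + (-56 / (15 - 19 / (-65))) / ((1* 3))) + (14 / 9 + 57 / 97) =69587701 / 247932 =280.67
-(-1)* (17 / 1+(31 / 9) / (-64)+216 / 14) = 130535 / 4032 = 32.37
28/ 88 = 7/ 22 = 0.32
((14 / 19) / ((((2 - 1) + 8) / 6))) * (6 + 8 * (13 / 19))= 5.64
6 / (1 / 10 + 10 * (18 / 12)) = 60 / 151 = 0.40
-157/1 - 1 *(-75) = -82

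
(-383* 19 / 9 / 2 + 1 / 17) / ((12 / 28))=-865837 / 918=-943.18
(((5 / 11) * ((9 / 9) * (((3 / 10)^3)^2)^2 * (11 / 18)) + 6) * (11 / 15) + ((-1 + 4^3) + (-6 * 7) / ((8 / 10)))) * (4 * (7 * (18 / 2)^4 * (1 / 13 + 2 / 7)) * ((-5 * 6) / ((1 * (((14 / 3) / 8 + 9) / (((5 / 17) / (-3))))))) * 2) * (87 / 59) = 1683994823635126463109 / 1874356250000000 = 898439.04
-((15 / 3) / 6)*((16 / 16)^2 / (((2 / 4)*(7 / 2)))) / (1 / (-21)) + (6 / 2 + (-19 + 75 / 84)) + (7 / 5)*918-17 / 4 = 89309 / 70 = 1275.84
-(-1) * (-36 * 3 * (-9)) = 972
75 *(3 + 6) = 675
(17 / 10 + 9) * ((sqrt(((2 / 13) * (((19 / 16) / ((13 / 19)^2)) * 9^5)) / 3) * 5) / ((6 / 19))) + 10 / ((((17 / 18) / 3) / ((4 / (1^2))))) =2160 / 17 + 1042929 * sqrt(1482) / 2704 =14975.20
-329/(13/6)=-1974/13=-151.85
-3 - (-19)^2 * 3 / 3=-364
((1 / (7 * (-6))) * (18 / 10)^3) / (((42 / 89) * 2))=-7209 / 49000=-0.15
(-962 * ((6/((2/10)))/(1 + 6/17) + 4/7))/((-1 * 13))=1683.16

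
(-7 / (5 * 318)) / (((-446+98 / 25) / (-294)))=-1715 / 585756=-0.00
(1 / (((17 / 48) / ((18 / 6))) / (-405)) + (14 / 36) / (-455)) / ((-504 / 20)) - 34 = 51192665 / 501228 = 102.13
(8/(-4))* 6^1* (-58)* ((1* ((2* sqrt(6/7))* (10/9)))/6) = 2320* sqrt(42)/63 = 238.66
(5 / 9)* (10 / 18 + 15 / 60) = 145 / 324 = 0.45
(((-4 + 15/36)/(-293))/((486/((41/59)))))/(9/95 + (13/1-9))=167485/39218117976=0.00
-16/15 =-1.07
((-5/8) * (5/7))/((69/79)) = -1975/3864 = -0.51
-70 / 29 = -2.41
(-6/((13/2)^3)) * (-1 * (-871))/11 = -1.73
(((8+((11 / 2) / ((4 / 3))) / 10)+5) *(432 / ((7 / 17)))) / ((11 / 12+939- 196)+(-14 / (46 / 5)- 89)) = 135931932 / 6311795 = 21.54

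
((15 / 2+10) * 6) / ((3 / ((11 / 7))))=55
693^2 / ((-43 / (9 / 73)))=-4322241 / 3139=-1376.95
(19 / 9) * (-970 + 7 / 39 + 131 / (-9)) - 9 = -2197745 / 1053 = -2087.13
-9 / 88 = -0.10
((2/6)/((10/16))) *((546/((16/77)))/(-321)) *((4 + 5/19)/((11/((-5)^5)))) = 10749375/2033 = 5287.44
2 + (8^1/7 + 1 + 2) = 43/7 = 6.14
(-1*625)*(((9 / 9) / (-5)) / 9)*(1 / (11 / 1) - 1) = -1250 / 99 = -12.63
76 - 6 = 70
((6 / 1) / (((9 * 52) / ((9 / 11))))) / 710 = 3 / 203060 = 0.00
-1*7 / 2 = -7 / 2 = -3.50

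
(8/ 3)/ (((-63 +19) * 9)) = -2/ 297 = -0.01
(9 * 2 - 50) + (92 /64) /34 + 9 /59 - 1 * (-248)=6938989 /32096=216.19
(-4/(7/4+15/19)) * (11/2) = -8.66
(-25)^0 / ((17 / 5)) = 5 / 17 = 0.29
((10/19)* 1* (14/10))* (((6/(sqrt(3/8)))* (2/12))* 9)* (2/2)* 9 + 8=8 + 756* sqrt(6)/19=105.46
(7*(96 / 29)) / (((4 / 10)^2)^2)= 26250 / 29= 905.17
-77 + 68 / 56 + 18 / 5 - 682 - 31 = -54963 / 70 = -785.19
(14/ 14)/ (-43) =-1/ 43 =-0.02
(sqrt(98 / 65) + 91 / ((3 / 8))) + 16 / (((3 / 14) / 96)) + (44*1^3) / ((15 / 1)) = 7*sqrt(130) / 65 + 37068 / 5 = 7414.83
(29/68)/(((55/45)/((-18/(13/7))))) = -16443/4862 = -3.38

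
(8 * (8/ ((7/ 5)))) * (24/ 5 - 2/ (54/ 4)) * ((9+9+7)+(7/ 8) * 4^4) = 3335936/ 63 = 52951.37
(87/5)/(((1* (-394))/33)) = -2871/1970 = -1.46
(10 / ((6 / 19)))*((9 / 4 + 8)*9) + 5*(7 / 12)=17545 / 6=2924.17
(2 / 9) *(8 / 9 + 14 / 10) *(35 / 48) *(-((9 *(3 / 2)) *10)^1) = -3605 / 72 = -50.07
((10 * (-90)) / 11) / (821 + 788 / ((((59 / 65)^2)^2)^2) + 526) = -132147393843888900 / 4937599832119161757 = -0.03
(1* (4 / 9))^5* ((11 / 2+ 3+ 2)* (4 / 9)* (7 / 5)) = 100352 / 885735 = 0.11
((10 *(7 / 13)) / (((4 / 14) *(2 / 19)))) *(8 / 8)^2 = 4655 / 26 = 179.04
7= 7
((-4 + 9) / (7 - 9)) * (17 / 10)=-17 / 4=-4.25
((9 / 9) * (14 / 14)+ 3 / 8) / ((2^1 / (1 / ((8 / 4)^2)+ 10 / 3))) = 473 / 192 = 2.46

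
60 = 60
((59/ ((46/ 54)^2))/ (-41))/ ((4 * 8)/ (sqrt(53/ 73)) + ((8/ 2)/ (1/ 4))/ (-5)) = -1075275 * sqrt(3869)/ 1257441464 - 11397915/ 2514882928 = -0.06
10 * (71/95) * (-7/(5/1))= -994/95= -10.46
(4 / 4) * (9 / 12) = 3 / 4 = 0.75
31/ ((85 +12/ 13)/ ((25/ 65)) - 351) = -155/ 638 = -0.24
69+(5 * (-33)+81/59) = -5583/59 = -94.63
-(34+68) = -102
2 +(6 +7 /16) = 135 /16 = 8.44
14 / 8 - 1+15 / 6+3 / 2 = 4.75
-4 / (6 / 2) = -1.33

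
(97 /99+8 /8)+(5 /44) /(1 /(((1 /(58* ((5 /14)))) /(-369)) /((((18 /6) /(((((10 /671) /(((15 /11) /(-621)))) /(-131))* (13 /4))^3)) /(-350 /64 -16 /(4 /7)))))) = 1.98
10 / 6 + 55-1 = 167 / 3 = 55.67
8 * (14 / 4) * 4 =112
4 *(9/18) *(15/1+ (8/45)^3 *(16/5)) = 13685134/455625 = 30.04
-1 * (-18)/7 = 18/7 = 2.57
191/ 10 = 19.10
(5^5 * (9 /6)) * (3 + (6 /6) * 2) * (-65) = -3046875 /2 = -1523437.50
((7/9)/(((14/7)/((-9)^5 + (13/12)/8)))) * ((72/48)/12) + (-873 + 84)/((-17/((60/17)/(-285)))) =-217931104511/75907584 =-2871.01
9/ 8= 1.12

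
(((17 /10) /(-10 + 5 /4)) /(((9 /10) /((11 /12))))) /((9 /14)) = -374 /1215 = -0.31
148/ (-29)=-148/ 29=-5.10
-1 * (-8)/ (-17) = -8/ 17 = -0.47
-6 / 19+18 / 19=12 / 19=0.63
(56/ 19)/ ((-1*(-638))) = 28/ 6061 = 0.00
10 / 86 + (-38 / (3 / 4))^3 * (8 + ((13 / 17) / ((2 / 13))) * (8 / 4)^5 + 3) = -436563385609 / 19737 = -22119034.59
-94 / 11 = -8.55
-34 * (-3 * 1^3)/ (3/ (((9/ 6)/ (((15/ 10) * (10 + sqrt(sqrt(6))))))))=-1700 * 6^(1/ 4)/ 4997 - 17 * 6^(3/ 4)/ 4997 + 170 * sqrt(6)/ 4997 + 17000/ 4997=2.94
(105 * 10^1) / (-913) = -1050 / 913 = -1.15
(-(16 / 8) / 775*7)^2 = 0.00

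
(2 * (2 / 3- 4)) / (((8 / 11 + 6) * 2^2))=-55 / 222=-0.25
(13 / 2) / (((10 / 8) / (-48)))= -249.60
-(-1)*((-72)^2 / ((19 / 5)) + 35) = 26585 / 19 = 1399.21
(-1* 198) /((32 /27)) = -2673 /16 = -167.06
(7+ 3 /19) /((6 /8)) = 544 /57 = 9.54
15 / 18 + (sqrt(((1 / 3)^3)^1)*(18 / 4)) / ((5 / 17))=5 / 6 + 17*sqrt(3) / 10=3.78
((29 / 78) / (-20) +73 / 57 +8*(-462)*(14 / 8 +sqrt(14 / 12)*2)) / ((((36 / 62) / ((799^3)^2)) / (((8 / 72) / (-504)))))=1545986963282564128427780641 / 2420046720 +88722762335431963541*sqrt(42) / 729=1427562177939267635.37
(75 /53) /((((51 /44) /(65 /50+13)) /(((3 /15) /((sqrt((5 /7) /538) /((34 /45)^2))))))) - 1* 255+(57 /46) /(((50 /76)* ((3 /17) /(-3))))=-165036 /575+213928* sqrt(18830) /536625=-232.31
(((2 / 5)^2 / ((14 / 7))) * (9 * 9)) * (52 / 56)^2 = 13689 / 2450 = 5.59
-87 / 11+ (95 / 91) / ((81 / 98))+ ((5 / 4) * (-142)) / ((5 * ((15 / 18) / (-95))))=46799420 / 11583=4040.35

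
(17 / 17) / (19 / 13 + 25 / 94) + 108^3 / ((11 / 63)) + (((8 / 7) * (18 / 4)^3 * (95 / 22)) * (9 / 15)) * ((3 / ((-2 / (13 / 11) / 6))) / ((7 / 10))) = 90248913241807 / 12516119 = 7210614.83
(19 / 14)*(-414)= -3933 / 7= -561.86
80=80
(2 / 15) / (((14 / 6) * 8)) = 1 / 140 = 0.01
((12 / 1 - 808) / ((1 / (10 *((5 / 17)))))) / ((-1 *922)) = 19900 / 7837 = 2.54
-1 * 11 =-11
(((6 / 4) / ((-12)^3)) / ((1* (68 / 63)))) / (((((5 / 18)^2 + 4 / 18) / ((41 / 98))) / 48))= -9963 / 184688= -0.05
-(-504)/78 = 84/13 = 6.46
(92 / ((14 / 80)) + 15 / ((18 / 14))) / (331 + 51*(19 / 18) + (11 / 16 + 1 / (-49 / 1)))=1263920 / 906697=1.39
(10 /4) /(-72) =-5 /144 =-0.03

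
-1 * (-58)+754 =812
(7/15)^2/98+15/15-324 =-145349/450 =-323.00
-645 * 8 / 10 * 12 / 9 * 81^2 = -4513968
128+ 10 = 138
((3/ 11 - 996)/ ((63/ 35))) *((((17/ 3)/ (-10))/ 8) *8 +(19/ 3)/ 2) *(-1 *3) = 47463/ 11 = 4314.82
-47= -47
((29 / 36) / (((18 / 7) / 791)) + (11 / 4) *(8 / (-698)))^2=61388.15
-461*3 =-1383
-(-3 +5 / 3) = 4 / 3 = 1.33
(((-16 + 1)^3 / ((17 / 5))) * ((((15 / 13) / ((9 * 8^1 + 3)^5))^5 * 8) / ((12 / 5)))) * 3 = -2 / 7413566483527602031244896352291107177734375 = -0.00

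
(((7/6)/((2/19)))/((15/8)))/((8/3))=2.22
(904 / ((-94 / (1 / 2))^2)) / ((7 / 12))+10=155308 / 15463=10.04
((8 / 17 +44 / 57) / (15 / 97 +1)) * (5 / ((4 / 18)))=24.21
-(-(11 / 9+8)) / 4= 83 / 36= 2.31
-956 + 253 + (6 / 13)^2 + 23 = -114884 / 169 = -679.79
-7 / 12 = -0.58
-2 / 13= -0.15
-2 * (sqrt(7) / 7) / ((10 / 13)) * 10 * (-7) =26 * sqrt(7) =68.79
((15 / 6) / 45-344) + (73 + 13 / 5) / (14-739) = -22449179 / 65250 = -344.05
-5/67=-0.07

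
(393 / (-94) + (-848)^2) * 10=337976915 / 47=7190998.19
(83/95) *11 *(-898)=-819874/95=-8630.25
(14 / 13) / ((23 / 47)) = 658 / 299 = 2.20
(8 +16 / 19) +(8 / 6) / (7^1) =3604 / 399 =9.03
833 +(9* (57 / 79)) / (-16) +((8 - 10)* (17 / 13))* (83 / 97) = 1323508131 / 1593904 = 830.36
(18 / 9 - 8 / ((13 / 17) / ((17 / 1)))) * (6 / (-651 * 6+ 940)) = 6858 / 19279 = 0.36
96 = 96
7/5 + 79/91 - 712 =-322928/455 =-709.73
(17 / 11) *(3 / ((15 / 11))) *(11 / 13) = 187 / 65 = 2.88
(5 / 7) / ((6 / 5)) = 0.60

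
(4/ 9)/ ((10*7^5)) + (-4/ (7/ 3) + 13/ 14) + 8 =10912549/ 1512630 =7.21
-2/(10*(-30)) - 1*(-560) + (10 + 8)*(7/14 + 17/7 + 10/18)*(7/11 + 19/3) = 3838859/3850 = 997.11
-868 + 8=-860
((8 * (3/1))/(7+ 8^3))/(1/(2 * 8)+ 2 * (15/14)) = 0.02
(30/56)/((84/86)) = 215/392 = 0.55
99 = 99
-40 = -40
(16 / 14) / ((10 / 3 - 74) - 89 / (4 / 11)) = -96 / 26495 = -0.00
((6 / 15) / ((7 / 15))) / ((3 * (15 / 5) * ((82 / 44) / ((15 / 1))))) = 220 / 287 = 0.77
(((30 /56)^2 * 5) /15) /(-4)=-75 /3136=-0.02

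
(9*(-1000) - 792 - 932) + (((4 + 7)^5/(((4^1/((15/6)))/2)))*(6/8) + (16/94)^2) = 4957396853/35344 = 140261.34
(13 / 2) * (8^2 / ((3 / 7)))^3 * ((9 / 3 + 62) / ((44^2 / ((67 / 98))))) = 1623265280 / 3267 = 496867.24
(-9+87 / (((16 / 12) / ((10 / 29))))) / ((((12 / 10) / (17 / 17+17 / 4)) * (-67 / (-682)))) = 322245 / 536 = 601.20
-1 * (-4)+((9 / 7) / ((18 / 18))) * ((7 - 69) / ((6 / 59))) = -5459 / 7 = -779.86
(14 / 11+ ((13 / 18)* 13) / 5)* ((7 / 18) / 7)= 3119 / 17820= 0.18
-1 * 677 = -677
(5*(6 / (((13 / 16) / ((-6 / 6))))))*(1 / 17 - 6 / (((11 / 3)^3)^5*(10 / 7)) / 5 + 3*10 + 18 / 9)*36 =-196698261783740607622656 / 4615859227204294355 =-42613.57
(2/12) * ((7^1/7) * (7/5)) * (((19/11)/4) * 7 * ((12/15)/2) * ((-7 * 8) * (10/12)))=-6517/495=-13.17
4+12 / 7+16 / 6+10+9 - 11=344 / 21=16.38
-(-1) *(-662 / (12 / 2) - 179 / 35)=-12122 / 105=-115.45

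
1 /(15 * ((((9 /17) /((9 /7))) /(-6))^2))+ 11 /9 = 15.38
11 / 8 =1.38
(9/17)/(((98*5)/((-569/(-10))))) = 5121/83300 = 0.06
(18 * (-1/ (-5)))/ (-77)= -18/ 385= -0.05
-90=-90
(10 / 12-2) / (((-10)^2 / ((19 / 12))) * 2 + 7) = -133 / 15198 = -0.01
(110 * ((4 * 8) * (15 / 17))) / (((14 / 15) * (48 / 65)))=536250 / 119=4506.30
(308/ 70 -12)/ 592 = -19/ 1480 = -0.01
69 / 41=1.68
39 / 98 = 0.40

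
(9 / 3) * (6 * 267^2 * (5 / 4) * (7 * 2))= 22456035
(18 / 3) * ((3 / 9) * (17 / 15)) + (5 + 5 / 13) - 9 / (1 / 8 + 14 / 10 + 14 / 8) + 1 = 150797 / 25545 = 5.90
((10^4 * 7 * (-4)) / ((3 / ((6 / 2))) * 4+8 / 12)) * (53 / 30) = -106000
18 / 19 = 0.95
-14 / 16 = -7 / 8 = -0.88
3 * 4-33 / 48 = 181 / 16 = 11.31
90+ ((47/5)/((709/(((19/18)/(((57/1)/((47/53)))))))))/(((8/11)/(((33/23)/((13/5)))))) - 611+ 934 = 413.00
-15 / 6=-2.50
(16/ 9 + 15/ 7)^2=61009/ 3969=15.37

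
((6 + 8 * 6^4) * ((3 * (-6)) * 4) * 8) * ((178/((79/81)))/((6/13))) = -186666270336/79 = -2362864181.47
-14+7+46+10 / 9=361 / 9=40.11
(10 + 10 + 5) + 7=32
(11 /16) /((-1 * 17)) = -11 /272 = -0.04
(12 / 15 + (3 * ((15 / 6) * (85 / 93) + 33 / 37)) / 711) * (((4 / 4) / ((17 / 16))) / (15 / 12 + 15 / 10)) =1135136 / 4077585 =0.28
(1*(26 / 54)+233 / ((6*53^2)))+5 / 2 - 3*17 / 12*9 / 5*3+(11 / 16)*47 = 74980247 / 6067440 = 12.36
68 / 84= 17 / 21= 0.81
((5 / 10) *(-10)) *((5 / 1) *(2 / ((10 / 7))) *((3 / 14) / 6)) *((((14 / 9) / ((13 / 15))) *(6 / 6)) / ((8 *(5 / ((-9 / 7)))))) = 15 / 208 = 0.07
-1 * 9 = -9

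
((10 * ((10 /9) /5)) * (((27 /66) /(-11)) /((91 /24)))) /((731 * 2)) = -120 /8049041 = -0.00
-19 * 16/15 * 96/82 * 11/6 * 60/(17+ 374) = -107008/16031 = -6.68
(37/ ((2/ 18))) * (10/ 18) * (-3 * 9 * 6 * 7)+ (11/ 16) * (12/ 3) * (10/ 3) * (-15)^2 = -415455/ 2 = -207727.50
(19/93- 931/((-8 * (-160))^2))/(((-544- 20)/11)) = -0.00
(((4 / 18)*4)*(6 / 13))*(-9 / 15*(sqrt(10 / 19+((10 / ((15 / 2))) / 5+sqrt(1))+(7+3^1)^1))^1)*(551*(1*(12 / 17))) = -1856*sqrt(957885) / 5525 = -328.78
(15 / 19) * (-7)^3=-5145 / 19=-270.79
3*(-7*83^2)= -144669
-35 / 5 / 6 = -7 / 6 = -1.17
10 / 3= 3.33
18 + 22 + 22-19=43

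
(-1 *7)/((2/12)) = -42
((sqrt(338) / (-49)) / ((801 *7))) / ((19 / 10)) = -130 *sqrt(2) / 5220117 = -0.00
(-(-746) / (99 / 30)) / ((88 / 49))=125.87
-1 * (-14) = 14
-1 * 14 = -14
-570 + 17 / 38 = -21643 / 38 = -569.55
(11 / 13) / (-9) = -11 / 117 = -0.09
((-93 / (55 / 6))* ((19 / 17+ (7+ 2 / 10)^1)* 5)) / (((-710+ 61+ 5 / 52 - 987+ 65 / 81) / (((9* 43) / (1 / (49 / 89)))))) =31510044774936 / 573105616105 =54.98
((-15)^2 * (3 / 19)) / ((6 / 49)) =11025 / 38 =290.13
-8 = -8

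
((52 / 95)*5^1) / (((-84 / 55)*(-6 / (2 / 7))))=715 / 8379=0.09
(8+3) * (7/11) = 7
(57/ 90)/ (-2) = -19/ 60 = -0.32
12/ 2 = 6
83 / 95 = 0.87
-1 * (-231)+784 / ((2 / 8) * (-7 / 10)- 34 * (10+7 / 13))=228.81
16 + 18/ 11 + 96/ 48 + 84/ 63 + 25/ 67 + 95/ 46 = 2380739/ 101706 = 23.41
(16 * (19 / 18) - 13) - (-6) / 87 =1033 / 261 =3.96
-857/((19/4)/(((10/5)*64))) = -438784/19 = -23093.89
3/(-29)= -3/29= -0.10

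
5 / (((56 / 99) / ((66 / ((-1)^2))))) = 16335 / 28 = 583.39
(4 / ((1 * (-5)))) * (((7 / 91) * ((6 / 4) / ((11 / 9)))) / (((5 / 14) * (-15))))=0.01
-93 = -93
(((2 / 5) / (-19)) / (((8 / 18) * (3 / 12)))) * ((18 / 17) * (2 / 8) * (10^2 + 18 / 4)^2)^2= -73208089251 / 46240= -1583219.92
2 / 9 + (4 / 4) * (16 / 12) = 14 / 9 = 1.56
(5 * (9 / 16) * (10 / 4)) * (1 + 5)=675 / 16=42.19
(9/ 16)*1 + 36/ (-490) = 1917/ 3920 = 0.49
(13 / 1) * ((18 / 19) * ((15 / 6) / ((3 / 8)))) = 1560 / 19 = 82.11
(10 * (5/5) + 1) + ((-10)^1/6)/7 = 226/21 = 10.76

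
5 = 5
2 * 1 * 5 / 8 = 1.25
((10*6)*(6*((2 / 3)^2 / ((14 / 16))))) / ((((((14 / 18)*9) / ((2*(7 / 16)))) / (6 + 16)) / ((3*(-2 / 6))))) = -3520 / 7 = -502.86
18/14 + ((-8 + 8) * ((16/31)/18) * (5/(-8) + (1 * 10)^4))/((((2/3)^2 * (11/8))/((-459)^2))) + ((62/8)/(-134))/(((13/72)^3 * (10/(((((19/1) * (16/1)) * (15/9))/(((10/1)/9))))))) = -2301728301/5151965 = -446.77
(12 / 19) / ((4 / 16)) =48 / 19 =2.53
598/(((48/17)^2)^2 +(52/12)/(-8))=1198693392/126316211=9.49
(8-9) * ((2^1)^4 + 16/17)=-16.94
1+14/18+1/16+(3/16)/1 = 2.03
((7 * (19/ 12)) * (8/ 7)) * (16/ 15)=608/ 45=13.51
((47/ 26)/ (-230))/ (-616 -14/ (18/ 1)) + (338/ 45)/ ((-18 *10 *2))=-140163133/ 6721983450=-0.02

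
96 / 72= 4 / 3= 1.33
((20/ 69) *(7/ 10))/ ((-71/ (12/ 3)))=-56/ 4899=-0.01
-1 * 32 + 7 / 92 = -2937 / 92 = -31.92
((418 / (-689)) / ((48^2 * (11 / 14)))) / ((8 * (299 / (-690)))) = 665 / 6878976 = 0.00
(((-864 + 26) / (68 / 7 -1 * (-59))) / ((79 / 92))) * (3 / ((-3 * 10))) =269836 / 189995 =1.42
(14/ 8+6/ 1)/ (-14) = -31/ 56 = -0.55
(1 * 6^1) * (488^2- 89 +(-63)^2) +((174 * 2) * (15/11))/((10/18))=15982980/11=1452998.18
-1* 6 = -6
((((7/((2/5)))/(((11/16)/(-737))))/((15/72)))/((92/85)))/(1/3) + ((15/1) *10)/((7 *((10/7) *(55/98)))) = -63139398/253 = -249562.84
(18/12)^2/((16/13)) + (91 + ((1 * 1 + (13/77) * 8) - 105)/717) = 327490813/3533376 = 92.68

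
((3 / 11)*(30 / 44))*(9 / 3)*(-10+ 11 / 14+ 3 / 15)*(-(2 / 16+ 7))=971109 / 27104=35.83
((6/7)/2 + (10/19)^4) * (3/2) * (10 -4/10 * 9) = 22126224/4561235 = 4.85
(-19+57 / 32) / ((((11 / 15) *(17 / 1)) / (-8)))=8265 / 748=11.05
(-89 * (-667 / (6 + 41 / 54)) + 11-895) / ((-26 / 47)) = -67749137 / 4745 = -14278.01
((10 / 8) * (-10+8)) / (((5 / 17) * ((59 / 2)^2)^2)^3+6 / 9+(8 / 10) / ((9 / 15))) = -50309120 / 222399677279941629857421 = -0.00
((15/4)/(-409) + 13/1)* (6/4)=63759/3272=19.49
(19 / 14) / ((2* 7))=19 / 196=0.10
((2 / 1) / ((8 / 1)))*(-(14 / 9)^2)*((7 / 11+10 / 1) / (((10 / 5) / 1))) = -3.22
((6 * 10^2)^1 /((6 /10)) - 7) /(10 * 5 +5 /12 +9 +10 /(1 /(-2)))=11916 /473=25.19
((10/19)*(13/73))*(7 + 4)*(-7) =-10010/1387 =-7.22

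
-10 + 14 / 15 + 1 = -121 / 15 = -8.07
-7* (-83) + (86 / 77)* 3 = 44995 / 77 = 584.35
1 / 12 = 0.08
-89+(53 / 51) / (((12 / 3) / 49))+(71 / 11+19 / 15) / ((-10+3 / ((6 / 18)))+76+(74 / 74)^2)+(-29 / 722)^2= -18561772153 / 243700270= -76.17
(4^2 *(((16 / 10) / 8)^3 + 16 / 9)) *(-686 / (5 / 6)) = -44101568 / 1875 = -23520.84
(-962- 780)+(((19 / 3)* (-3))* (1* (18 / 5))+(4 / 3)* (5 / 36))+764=-141239 / 135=-1046.21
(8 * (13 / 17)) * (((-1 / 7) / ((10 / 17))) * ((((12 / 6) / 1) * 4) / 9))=-416 / 315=-1.32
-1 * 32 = -32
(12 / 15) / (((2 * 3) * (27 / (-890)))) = -356 / 81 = -4.40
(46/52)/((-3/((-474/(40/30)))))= 5451/52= 104.83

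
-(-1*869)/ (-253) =-79/ 23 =-3.43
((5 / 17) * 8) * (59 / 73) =2360 / 1241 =1.90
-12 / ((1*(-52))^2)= -0.00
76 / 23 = 3.30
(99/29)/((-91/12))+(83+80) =428969/2639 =162.55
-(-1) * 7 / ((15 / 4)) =1.87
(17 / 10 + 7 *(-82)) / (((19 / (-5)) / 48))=137352 / 19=7229.05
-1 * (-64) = 64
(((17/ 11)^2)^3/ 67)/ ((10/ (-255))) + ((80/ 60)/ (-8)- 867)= -310630492109/ 356083761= -872.35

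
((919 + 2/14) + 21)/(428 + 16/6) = 19743/9044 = 2.18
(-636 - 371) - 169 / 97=-1008.74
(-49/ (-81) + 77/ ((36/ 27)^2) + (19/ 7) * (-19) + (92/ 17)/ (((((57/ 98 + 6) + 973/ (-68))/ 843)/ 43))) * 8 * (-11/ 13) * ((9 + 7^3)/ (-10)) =-1148363128166936/ 189781137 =-6050986.66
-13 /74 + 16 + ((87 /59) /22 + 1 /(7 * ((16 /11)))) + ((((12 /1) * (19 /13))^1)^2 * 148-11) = 45529.44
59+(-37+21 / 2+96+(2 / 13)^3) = 564645 / 4394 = 128.50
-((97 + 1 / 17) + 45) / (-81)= 805 / 459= 1.75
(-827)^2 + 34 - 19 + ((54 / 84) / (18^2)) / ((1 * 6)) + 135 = 2068654897 / 3024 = 684079.00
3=3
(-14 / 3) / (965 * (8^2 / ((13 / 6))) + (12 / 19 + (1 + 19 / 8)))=-27664 / 168999111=-0.00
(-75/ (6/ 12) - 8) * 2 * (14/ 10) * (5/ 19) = -2212/ 19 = -116.42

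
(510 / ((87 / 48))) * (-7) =-57120 / 29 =-1969.66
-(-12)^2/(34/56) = -4032/17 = -237.18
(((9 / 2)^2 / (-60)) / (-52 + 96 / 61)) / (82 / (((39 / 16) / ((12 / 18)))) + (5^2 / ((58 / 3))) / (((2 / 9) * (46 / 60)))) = 128530233 / 576447444640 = 0.00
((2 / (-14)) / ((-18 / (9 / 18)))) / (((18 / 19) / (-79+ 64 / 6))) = -3895 / 13608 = -0.29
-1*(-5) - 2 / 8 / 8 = 159 / 32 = 4.97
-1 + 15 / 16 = -1 / 16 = -0.06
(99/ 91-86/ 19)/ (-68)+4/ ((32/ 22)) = 82317/ 29393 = 2.80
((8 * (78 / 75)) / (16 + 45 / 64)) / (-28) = -3328 / 187075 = -0.02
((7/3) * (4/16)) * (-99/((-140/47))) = 1551/80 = 19.39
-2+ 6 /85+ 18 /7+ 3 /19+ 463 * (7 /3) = 36666634 /33915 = 1081.13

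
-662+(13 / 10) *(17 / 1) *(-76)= -11708 / 5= -2341.60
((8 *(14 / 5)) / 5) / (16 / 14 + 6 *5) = 392 / 2725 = 0.14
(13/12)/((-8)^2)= 13/768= 0.02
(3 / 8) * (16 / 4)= 1.50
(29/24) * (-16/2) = -29/3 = -9.67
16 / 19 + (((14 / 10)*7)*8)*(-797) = -5935976 / 95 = -62483.96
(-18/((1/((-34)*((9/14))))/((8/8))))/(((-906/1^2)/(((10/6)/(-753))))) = 255/265307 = 0.00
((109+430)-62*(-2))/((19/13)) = 8619/19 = 453.63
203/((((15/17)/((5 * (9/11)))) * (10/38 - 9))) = -196707/1826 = -107.73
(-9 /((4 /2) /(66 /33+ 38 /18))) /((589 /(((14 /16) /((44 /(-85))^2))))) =-1871275 /18244864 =-0.10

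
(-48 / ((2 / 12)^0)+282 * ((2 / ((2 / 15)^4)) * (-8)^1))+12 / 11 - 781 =-157047857 / 11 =-14277077.91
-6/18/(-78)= 1/234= 0.00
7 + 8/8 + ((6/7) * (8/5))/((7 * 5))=9848/1225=8.04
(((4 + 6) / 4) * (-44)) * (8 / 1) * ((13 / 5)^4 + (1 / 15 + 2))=-15762208 / 375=-42032.55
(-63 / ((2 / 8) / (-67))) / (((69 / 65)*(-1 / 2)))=-731640 / 23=-31810.43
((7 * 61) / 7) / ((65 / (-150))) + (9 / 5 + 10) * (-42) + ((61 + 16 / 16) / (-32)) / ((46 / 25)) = -30494279 / 47840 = -637.42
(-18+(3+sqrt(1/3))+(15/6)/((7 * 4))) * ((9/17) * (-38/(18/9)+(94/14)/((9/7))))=25885/238 - 124 * sqrt(3)/51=104.55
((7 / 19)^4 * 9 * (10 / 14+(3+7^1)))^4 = 2873370121635406640625 / 288441413567621167681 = 9.96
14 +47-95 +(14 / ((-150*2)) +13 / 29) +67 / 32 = -2192723 / 69600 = -31.50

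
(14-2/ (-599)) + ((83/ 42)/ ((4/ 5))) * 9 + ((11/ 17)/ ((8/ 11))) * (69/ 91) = 136811397/ 3706612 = 36.91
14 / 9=1.56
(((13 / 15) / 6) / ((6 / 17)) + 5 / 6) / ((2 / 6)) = 671 / 180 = 3.73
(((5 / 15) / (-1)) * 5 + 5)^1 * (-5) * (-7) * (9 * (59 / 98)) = 4425 / 7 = 632.14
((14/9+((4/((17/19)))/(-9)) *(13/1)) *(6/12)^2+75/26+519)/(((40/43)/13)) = 14843471/2040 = 7276.21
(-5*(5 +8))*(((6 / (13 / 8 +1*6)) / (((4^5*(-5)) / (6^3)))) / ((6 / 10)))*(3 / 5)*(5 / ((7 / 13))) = 68445 / 3416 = 20.04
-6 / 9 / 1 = -2 / 3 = -0.67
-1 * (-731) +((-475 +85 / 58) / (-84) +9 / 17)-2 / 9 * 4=182944427 / 248472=736.28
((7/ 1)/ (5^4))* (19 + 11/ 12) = 0.22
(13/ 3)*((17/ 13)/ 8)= 17/ 24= 0.71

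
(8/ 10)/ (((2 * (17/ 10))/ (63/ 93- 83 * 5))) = -51376/ 527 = -97.49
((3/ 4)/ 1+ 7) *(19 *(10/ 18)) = 2945/ 36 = 81.81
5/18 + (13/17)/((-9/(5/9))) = 635/2754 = 0.23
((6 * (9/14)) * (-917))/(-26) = 3537/26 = 136.04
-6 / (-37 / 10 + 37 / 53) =3180 / 1591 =2.00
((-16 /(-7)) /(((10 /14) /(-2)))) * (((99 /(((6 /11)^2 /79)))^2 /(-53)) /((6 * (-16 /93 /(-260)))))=4455693817003 /212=21017423665.11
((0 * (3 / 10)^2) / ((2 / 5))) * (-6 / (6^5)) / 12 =0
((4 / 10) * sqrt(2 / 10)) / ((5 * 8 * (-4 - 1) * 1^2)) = -sqrt(5) / 2500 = -0.00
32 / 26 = 16 / 13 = 1.23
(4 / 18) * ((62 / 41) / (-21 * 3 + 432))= 124 / 136161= 0.00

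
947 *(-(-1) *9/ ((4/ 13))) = 110799/ 4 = 27699.75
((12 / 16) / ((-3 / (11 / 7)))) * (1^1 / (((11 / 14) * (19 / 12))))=-0.32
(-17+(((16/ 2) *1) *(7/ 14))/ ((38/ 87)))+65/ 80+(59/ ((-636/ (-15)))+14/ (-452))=-10321425/ 1820656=-5.67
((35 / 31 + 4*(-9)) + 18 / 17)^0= 1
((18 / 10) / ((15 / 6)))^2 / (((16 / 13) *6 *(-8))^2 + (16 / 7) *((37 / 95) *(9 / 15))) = 606879 / 4086385300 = 0.00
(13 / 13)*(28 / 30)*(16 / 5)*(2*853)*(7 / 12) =668752 / 225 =2972.23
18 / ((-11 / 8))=-144 / 11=-13.09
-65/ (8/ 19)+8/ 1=-1171/ 8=-146.38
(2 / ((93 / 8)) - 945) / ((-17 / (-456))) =-13356088 / 527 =-25343.62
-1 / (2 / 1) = -1 / 2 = -0.50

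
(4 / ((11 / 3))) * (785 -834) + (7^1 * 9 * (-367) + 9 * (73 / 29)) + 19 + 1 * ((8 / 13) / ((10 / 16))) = -23131.81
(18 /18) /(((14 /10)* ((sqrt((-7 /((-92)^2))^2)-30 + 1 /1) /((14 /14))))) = -42320 /1718143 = -0.02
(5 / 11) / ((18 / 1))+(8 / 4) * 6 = 2381 / 198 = 12.03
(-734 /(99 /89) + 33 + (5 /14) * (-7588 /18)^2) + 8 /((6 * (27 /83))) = 18664897 /297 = 62844.77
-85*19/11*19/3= -929.85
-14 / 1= -14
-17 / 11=-1.55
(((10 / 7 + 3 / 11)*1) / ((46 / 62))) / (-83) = -0.03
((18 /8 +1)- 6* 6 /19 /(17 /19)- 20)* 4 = -1283 /17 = -75.47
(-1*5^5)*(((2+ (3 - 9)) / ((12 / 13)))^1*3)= 40625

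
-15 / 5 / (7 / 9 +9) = -27 / 88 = -0.31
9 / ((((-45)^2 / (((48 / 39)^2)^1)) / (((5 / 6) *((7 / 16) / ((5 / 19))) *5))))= 0.05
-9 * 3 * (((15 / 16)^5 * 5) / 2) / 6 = -34171875 / 4194304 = -8.15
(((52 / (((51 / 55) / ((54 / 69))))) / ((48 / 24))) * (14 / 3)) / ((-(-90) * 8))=0.14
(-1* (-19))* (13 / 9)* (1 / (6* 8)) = 247 / 432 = 0.57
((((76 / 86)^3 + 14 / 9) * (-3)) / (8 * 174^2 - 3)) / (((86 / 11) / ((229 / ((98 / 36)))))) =-4047896974 / 13524828038015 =-0.00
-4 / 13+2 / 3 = 14 / 39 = 0.36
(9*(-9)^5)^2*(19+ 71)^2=2287679245496100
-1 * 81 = -81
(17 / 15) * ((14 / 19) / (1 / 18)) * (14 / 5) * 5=19992 / 95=210.44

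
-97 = -97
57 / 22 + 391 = 8659 / 22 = 393.59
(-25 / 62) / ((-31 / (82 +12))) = 1175 / 961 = 1.22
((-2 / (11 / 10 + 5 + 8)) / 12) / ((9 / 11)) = -55 / 3807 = -0.01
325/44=7.39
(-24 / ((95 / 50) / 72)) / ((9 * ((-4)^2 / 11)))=-1320 / 19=-69.47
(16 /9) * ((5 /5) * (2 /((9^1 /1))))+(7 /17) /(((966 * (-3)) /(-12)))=0.40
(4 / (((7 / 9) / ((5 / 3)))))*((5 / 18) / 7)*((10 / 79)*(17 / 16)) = 2125 / 46452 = 0.05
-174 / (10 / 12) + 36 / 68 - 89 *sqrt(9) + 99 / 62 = -2496261 / 5270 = -473.67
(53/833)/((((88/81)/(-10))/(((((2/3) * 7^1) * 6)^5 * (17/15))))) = -125653248/11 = -11423022.55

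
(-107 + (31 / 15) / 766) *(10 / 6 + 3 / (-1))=2458798 / 17235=142.66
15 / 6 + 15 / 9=25 / 6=4.17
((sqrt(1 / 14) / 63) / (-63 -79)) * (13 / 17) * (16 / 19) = -52 * sqrt(14) / 10113453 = -0.00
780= 780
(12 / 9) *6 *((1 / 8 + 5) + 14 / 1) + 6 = 159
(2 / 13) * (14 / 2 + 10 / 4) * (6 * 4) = 456 / 13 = 35.08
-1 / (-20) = 1 / 20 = 0.05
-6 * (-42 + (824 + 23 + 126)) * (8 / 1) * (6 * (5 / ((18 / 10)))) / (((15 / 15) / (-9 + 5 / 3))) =16385600 / 3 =5461866.67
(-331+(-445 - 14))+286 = -504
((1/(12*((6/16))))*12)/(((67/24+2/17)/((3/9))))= 1088/3561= 0.31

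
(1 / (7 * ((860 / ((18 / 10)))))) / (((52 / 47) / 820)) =17343 / 78260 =0.22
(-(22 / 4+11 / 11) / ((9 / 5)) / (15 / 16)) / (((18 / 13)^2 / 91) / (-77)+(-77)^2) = -123155032 / 189567558441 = -0.00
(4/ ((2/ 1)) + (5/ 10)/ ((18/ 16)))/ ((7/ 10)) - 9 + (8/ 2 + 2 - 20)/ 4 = -1135/ 126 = -9.01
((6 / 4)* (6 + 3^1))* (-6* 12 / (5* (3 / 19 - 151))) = 9234 / 7165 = 1.29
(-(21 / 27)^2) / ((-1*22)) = 49 / 1782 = 0.03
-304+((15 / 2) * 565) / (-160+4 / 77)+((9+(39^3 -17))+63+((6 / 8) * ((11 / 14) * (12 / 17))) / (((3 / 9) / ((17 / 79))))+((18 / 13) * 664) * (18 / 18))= 10618243303953 / 177079448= 59963.16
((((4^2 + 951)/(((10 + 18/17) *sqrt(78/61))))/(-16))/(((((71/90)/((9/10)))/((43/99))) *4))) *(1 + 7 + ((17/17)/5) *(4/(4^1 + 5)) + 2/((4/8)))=-12016909 *sqrt(4758)/114525840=-7.24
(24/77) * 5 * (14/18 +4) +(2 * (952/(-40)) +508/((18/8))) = 643186/3465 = 185.62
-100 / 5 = -20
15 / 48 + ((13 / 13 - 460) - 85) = -8699 / 16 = -543.69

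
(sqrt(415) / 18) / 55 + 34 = sqrt(415) / 990 + 34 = 34.02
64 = 64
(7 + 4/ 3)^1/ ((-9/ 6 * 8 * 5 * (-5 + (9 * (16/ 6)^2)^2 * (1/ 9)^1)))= -5/ 16204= -0.00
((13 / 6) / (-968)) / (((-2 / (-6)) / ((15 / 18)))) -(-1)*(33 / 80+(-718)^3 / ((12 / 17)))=-10151877315109 / 19360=-524373828.26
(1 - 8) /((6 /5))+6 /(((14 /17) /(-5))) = -1775 /42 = -42.26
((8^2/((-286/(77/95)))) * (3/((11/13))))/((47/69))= -46368/49115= -0.94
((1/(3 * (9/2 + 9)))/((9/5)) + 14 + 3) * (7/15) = 86821/10935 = 7.94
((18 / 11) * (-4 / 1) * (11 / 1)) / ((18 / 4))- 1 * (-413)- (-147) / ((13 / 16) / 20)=52201 / 13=4015.46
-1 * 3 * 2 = -6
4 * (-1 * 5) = -20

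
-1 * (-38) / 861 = 38 / 861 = 0.04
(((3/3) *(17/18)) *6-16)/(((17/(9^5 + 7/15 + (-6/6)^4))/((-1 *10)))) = 54916934/153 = 358934.21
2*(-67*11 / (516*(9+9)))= -0.16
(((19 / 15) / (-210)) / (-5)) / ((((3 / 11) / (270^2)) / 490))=158004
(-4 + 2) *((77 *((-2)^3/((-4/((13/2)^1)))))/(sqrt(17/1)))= -2002 *sqrt(17)/17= -485.56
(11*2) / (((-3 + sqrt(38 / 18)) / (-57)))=810.58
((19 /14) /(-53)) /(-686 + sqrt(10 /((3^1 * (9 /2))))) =57 * sqrt(15) /4713952712 + 25137 /673421816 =0.00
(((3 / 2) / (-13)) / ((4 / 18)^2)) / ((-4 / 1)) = 0.58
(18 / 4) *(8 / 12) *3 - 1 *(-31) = 40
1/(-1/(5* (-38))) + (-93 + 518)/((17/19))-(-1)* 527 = 1192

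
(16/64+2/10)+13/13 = 29/20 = 1.45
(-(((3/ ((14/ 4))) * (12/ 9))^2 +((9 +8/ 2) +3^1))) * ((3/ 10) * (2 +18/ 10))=-24168/ 1225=-19.73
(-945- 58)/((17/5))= -295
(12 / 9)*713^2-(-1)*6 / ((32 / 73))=32536273 / 48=677839.02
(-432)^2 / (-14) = -93312 / 7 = -13330.29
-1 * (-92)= 92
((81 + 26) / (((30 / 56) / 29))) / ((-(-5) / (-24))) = -27802.88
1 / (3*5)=1 / 15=0.07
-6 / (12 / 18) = -9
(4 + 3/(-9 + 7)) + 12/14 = 47/14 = 3.36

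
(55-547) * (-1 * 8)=3936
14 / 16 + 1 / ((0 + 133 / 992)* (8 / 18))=17.66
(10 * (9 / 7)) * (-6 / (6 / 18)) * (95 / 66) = -25650 / 77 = -333.12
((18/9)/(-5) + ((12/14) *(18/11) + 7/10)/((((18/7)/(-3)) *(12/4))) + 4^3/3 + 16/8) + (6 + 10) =75469/1980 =38.12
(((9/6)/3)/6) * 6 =1/2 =0.50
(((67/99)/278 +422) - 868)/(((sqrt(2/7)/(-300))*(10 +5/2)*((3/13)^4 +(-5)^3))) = -350578991945*sqrt(14)/8187895914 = -160.21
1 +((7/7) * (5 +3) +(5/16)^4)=590449/65536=9.01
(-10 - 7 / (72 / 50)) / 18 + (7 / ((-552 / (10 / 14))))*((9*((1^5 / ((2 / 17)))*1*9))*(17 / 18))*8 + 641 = 8838889 / 14904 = 593.05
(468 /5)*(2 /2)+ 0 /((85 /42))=468 /5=93.60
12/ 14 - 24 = -162/ 7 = -23.14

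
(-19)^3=-6859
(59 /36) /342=0.00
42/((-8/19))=-399/4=-99.75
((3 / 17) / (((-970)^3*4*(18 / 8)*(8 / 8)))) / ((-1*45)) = 1 / 2094584535000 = 0.00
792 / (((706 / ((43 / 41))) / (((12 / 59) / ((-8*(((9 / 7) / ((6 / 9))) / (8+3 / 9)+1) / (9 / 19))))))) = -80457300 / 6992644423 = -0.01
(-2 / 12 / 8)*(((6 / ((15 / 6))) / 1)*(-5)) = 1 / 4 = 0.25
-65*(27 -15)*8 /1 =-6240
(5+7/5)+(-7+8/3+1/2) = 77/30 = 2.57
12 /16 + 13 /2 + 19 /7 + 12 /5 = 1731 /140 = 12.36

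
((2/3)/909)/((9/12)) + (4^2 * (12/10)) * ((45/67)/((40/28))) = 24742024/2740635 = 9.03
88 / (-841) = -88 / 841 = -0.10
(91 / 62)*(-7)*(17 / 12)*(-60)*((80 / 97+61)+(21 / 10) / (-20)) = 12966243927 / 240560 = 53900.25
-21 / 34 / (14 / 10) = -15 / 34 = -0.44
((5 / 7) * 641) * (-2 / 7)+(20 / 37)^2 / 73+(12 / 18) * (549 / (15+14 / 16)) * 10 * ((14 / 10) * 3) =520849548698 / 621907951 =837.50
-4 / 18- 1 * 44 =-398 / 9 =-44.22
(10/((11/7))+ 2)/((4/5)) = 10.45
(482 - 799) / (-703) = 317 / 703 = 0.45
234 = 234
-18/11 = -1.64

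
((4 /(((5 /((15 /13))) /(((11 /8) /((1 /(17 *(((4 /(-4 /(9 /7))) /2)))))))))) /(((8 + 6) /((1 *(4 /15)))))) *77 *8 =-74052 /455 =-162.75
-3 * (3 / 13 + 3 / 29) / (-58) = 189 / 10933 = 0.02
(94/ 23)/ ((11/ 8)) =752/ 253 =2.97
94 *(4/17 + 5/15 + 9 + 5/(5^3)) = 1151594/1275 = 903.21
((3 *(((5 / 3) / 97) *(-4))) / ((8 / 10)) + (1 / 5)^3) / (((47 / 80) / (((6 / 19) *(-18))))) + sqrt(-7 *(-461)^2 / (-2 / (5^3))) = 5232384 / 2165525 + 2305 *sqrt(70) / 2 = 9644.92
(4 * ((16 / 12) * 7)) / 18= 56 / 27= 2.07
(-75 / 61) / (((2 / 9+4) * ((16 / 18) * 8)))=-6075 / 148352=-0.04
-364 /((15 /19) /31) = -14293.07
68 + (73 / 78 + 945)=79087 / 78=1013.94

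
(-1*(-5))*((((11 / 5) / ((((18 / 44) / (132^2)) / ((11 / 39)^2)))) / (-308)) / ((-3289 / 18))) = 234256 / 353717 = 0.66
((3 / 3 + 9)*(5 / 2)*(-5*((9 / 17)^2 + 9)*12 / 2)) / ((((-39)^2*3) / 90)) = -6705000 / 48841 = -137.28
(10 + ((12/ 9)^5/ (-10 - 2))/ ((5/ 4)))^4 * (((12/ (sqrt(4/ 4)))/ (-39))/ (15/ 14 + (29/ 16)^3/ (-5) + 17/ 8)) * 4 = -722547568367058946097152/ 131955351190662475125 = -5475.70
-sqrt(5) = -2.24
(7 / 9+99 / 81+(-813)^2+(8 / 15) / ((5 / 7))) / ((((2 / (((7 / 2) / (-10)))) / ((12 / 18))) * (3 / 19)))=-6593193173 / 13500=-488384.68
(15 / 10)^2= 9 / 4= 2.25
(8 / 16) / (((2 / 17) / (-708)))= -3009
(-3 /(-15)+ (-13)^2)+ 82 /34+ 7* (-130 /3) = -131.72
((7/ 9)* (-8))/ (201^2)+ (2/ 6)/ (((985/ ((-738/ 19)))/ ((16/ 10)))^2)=3734447435848/ 3183862441775625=0.00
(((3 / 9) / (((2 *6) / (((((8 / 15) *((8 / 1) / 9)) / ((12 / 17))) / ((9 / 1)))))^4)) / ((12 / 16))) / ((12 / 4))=85525504 / 386045872677466875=0.00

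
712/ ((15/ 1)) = 712/ 15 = 47.47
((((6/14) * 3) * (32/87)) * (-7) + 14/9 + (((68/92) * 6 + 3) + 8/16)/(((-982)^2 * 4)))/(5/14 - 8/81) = -6.79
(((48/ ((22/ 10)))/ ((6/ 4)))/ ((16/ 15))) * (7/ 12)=175/ 22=7.95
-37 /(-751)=37 /751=0.05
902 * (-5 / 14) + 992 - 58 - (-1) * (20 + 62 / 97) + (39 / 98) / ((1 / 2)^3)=3021387 / 4753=635.68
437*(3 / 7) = 187.29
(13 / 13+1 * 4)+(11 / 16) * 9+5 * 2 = 339 / 16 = 21.19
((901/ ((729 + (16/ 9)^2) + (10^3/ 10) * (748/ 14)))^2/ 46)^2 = 0.00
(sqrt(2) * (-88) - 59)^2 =10384 * sqrt(2) + 18969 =33654.19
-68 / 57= -1.19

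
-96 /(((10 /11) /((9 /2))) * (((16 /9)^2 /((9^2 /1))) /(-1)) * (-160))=-1948617 /25600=-76.12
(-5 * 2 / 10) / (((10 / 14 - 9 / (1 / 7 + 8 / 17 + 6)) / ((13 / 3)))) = 5509 / 822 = 6.70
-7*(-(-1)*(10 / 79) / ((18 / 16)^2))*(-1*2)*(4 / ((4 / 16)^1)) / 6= 71680 / 19197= 3.73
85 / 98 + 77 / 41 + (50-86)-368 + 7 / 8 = -400.38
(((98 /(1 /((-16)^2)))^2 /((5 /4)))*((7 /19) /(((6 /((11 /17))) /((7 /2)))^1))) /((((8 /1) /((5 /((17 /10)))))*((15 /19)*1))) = 84812693504 /2601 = 32607725.30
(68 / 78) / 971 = 34 / 37869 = 0.00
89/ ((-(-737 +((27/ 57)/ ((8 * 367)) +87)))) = 4964776/ 36259591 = 0.14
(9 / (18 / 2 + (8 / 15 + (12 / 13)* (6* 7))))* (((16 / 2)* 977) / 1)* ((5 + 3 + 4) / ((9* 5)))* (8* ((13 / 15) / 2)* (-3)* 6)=-1141261056 / 47095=-24233.17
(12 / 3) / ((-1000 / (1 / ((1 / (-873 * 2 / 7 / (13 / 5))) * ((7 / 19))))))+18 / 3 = 7.04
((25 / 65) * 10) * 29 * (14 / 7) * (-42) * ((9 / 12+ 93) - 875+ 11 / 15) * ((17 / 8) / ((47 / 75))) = 60605167875 / 2444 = 24797531.86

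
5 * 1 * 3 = 15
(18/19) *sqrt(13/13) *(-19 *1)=-18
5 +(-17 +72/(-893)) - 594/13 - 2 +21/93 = -59.55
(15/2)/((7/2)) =15/7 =2.14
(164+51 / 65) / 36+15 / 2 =28261 / 2340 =12.08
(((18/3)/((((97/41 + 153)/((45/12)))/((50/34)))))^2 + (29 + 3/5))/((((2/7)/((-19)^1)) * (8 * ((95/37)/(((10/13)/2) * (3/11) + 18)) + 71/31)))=-15691788131512481601/27260634384532640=-575.62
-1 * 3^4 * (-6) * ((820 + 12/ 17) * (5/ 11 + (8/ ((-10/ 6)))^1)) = -1733241.29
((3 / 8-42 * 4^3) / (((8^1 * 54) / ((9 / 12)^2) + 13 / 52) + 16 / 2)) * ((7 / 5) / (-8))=16723 / 27600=0.61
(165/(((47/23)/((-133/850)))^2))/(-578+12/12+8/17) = -9357481/5576620500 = -0.00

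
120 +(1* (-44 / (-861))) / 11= 120.00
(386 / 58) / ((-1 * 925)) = -193 / 26825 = -0.01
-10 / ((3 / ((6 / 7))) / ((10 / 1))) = -200 / 7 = -28.57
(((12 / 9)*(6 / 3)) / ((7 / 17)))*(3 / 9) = 136 / 63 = 2.16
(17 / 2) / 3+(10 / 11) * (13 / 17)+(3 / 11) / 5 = 20101 / 5610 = 3.58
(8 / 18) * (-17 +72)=220 / 9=24.44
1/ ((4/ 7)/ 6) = 21/ 2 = 10.50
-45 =-45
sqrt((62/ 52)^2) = 31/ 26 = 1.19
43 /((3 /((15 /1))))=215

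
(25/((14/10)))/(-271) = -125/1897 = -0.07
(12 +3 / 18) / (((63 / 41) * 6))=2993 / 2268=1.32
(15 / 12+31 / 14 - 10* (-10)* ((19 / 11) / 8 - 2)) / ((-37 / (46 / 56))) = 1239309 / 319088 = 3.88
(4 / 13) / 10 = 2 / 65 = 0.03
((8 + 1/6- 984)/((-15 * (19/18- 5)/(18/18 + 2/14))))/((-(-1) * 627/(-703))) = 346616/16401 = 21.13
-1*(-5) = 5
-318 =-318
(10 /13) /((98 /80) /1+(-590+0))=-400 /306163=-0.00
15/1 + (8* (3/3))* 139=1127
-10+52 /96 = -227 /24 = -9.46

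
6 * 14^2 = 1176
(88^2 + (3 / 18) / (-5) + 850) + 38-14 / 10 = 258917 / 30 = 8630.57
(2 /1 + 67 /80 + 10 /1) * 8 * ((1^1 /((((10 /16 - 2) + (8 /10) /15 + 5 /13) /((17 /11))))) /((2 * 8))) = -3404505 /321596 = -10.59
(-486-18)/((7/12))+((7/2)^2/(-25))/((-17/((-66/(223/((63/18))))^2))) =-73039340511/84539300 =-863.97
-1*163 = -163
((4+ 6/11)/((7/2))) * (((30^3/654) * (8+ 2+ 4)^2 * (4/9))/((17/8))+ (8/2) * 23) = 330647600/142681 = 2317.39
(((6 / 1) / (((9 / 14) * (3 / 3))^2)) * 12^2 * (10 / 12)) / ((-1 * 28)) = -560 / 9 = -62.22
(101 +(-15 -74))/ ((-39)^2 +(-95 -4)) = 2/ 237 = 0.01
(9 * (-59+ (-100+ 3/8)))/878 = -11421/7024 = -1.63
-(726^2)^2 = -277809109776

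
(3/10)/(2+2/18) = 0.14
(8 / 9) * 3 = 8 / 3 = 2.67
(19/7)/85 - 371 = -220726/595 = -370.97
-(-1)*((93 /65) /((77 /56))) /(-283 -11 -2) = -93 /26455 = -0.00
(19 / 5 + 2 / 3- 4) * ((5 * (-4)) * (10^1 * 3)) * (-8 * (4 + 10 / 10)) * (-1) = -11200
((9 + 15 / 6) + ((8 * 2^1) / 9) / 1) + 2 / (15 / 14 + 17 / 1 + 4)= 24785 / 1854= 13.37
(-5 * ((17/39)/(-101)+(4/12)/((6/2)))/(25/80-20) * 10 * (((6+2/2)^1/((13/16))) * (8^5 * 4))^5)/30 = 1966622675470719609220046596038662815744/118464373287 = 16600962980711873887651760000.00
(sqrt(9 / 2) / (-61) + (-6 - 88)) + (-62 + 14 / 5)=-766 / 5 - 3 * sqrt(2) / 122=-153.23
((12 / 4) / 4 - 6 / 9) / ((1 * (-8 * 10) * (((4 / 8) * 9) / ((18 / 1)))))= -1 / 240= -0.00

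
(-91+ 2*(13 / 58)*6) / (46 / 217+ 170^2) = -555737 / 181869034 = -0.00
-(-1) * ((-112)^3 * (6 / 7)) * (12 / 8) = -1806336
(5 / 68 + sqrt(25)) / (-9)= -115 / 204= -0.56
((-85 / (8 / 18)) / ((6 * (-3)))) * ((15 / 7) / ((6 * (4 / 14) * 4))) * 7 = 23.24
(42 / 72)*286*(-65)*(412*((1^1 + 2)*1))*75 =-1005254250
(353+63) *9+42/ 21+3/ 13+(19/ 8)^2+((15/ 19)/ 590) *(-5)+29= 3526306645/ 932672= 3780.86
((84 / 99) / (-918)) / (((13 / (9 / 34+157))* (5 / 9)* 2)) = -37429 / 3719430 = -0.01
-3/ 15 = -1/ 5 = -0.20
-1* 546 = -546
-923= -923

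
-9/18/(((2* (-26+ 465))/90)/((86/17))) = -0.26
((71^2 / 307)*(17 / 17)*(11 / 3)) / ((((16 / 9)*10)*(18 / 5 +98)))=166353 / 4990592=0.03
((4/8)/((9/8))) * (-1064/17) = -4256/153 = -27.82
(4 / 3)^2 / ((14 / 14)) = 1.78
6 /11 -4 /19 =70 /209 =0.33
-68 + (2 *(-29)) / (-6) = -175 / 3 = -58.33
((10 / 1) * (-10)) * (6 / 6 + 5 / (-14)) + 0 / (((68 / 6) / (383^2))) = -450 / 7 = -64.29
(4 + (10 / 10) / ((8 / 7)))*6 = 117 / 4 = 29.25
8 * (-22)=-176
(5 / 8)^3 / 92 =125 / 47104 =0.00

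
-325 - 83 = -408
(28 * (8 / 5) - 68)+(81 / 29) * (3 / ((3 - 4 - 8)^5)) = -817457 / 35235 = -23.20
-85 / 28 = -3.04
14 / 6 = 7 / 3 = 2.33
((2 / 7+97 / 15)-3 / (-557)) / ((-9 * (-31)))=395228 / 16317315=0.02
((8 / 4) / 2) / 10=1 / 10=0.10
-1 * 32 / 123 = -32 / 123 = -0.26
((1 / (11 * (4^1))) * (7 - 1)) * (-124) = -186 / 11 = -16.91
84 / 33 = 28 / 11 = 2.55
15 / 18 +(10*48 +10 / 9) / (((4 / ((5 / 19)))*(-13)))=-1.60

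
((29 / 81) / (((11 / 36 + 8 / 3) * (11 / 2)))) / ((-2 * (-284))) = 0.00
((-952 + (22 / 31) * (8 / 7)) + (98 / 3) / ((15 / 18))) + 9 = -979743 / 1085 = -902.99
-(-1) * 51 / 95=51 / 95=0.54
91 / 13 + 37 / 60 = 457 / 60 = 7.62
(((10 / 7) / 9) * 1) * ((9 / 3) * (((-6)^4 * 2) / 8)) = 1080 / 7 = 154.29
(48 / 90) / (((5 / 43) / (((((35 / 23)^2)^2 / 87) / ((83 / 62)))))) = 1280213200 / 6062195583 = 0.21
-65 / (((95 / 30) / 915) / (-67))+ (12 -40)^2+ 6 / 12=47847711 / 38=1259150.29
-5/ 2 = -2.50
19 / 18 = 1.06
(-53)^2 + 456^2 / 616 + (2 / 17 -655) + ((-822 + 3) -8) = 2179061 / 1309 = 1664.68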